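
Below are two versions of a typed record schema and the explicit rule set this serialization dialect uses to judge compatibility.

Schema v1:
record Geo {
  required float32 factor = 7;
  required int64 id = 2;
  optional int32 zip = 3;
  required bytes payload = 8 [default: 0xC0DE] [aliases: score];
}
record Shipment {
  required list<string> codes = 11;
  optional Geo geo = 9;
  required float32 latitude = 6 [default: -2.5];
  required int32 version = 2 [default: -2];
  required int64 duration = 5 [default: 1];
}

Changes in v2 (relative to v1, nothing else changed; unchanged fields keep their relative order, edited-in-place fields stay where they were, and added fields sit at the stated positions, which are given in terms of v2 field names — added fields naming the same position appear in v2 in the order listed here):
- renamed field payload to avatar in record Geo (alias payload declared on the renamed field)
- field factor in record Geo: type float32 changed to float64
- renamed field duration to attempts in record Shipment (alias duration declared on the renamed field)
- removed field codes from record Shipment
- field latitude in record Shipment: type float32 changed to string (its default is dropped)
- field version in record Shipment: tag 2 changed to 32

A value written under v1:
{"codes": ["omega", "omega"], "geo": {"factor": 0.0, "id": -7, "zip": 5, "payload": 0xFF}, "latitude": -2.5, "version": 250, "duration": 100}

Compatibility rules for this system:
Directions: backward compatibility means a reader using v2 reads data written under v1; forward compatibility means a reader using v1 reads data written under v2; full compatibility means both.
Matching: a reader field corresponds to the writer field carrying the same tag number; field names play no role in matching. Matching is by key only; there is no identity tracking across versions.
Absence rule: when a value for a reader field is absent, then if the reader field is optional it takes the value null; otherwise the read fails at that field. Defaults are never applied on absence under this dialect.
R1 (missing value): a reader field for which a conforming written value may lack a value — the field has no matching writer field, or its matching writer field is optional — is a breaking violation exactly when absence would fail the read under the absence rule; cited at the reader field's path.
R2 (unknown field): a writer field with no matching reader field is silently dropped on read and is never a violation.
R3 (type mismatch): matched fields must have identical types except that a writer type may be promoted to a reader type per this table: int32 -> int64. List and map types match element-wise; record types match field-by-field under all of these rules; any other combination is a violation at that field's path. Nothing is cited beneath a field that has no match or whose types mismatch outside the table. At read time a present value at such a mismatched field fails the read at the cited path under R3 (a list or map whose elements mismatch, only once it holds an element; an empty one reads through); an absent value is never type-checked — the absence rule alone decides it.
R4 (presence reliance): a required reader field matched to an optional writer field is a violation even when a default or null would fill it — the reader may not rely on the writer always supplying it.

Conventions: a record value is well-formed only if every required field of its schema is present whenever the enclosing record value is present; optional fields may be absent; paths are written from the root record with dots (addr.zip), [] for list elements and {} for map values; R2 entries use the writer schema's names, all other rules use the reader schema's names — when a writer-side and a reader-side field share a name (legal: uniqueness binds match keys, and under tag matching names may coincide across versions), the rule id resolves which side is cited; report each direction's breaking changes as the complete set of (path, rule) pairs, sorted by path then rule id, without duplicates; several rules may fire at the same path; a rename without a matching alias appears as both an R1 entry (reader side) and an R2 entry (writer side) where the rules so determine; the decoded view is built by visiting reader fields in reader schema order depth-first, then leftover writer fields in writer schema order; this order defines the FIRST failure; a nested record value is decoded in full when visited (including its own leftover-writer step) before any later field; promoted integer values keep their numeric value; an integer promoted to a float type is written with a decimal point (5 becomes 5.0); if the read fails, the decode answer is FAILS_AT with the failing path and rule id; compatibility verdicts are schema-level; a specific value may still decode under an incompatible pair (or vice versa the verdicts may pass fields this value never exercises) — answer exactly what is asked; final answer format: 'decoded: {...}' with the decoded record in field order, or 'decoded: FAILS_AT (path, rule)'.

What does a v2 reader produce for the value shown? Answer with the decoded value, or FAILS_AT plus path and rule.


arrows below run writer -> reader for Shipment
decode walk for Shipment under reader schema v2:
  read fails at geo.factor under R3
  => FAILS_AT (geo.factor, R3)
diffs on Shipment not affecting the asked answer:
  renamed field payload to avatar in record Geo (alias payload declared on the renamed field) -> fires no rule on Shipment under this dialect and leaves the result unchanged
  renamed field duration to attempts in record Shipment (alias duration declared on the renamed field) -> fires no rule on Shipment under this dialect and leaves the result unchanged
  removed field codes from record Shipment -> matters for Shipment compatibility verdicts, not for this value's decode
  field latitude in record Shipment: type float32 changed to string (its default is dropped) -> matters for Shipment compatibility verdicts, not for this value's decode
  field version in record Shipment: tag 2 changed to 32 -> matters for Shipment compatibility verdicts, not for this value's decode

decoded: FAILS_AT (geo.factor, R3)


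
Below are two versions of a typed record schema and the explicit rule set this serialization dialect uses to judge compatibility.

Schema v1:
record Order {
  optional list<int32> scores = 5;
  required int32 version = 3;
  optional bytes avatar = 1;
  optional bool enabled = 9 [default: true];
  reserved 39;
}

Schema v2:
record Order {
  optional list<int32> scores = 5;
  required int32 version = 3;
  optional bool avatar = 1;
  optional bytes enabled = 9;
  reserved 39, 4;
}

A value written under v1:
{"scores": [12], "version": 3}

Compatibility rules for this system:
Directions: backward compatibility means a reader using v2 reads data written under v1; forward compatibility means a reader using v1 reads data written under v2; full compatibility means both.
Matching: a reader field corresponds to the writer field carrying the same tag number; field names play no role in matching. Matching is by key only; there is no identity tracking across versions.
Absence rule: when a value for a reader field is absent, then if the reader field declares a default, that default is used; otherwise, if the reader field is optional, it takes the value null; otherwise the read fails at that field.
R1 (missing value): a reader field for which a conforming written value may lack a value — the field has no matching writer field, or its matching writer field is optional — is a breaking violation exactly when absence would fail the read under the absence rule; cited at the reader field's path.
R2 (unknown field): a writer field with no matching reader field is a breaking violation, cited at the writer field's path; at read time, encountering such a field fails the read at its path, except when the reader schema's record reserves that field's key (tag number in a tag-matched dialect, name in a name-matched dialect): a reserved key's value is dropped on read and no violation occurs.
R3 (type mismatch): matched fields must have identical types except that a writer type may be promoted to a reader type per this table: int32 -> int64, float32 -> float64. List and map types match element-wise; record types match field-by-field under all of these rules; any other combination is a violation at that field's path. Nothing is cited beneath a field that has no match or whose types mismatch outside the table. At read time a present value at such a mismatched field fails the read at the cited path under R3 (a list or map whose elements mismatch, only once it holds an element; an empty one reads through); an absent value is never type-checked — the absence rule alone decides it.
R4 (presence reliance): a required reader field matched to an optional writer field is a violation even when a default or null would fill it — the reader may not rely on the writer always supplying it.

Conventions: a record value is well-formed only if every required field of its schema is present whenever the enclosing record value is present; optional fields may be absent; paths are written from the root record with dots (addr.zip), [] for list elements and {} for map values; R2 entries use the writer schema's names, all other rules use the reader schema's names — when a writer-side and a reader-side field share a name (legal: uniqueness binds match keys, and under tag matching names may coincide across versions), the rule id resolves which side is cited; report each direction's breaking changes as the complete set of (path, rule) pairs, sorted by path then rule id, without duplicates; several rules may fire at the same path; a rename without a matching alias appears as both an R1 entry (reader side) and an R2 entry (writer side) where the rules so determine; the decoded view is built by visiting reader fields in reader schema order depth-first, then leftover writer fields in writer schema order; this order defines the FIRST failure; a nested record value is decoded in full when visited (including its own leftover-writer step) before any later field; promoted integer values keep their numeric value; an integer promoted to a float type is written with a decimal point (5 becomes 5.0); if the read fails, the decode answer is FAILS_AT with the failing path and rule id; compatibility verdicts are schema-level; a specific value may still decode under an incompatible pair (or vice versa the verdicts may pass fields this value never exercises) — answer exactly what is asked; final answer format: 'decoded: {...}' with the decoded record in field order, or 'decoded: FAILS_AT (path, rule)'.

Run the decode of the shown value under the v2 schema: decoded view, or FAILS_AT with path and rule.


decoded: {"scores": [12], "version": 3, "avatar": null, "enabled": null}

in Order below, arrows point writer -> reader
migrating the Order value to v2:
  scores := [12]
  version := 3
  avatar := null (not supplied -> null)
  enabled := null (not supplied -> null)
  => decoded: {"scores": [12], "version": 3, "avatar": null, "enabled": null}
remaining Order differences; none change what is asked:
  field avatar in record Order: type bytes changed to bool -> schema-level compatibility only; this Order value's decode is unchanged


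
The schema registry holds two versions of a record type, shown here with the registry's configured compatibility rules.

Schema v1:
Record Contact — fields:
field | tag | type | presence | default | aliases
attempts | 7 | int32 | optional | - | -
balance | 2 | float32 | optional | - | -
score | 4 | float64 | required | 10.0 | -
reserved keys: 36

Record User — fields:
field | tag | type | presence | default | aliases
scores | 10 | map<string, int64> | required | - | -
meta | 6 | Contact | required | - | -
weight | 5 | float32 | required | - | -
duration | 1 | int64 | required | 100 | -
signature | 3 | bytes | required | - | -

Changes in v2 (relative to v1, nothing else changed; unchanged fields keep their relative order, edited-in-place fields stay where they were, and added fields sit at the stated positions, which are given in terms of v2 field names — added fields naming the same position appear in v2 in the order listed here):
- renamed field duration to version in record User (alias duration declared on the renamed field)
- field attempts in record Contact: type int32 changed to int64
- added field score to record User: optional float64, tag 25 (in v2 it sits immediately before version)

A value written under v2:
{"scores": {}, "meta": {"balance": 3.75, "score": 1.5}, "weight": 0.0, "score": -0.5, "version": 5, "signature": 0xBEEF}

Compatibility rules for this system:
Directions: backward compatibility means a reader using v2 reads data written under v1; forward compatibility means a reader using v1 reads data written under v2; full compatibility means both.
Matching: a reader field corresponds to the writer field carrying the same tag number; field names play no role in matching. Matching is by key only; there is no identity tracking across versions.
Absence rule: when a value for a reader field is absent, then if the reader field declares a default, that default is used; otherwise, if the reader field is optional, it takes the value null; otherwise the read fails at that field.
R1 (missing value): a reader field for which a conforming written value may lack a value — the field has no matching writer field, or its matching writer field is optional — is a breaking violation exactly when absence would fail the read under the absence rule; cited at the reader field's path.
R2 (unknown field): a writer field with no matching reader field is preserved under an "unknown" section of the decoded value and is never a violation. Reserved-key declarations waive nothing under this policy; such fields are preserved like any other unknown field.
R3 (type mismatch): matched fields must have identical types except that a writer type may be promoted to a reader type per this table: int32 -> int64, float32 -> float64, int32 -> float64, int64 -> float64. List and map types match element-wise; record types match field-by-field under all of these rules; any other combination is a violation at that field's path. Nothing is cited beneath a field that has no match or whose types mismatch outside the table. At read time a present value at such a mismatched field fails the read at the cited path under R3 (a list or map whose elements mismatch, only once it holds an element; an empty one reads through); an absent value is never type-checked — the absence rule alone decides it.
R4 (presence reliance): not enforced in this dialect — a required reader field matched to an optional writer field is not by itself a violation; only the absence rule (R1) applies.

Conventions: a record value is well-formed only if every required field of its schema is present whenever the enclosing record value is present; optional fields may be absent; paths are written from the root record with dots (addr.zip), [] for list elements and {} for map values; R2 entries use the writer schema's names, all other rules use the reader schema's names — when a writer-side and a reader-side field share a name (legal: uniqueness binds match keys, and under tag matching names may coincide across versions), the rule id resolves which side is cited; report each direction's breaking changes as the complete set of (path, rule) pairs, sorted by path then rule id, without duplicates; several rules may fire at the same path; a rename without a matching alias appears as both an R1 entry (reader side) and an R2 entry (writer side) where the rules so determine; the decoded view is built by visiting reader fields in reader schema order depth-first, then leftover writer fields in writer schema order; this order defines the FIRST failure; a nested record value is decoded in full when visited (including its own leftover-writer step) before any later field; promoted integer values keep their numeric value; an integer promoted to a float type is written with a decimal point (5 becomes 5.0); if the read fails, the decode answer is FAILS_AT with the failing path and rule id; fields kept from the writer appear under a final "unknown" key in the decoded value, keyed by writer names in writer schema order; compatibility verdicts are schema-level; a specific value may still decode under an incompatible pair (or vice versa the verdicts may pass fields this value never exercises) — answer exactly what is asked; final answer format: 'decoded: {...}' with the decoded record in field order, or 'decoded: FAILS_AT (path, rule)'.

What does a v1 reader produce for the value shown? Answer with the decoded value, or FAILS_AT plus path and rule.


decoded: {"scores": {}, "meta": {"attempts": null, "balance": 3.75, "score": 1.5}, "weight": 0.0, "duration": 5, "signature": 0xBEEF, "unknown": {"score": -0.5}}

arrows below run writer -> reader for User
decode walk for User under reader schema v1:
  scores := {}
  meta.attempts := null (absent, optional -> null)
  meta.balance := 3.75
  meta.score := 1.5
  weight := 0.0
  duration := 5 (from writer version)
  signature := 0xBEEF
  writer score: kept under "unknown"
  => decoded: {"scores": {}, "meta": {"attempts": null, "balance": 3.75, "score": 1.5}, "weight": 0.0, "duration": 5, "signature": 0xBEEF, "unknown": {"score": -0.5}}
the other User changes do not affect what is asked:
  renamed field duration to version in record User (alias duration declared on the renamed field) -> triggers nothing under the printed rules; the User answer is the same either way
  field attempts in record Contact: type int32 changed to int64 -> a verdict-level change on User — the shown value reads the same


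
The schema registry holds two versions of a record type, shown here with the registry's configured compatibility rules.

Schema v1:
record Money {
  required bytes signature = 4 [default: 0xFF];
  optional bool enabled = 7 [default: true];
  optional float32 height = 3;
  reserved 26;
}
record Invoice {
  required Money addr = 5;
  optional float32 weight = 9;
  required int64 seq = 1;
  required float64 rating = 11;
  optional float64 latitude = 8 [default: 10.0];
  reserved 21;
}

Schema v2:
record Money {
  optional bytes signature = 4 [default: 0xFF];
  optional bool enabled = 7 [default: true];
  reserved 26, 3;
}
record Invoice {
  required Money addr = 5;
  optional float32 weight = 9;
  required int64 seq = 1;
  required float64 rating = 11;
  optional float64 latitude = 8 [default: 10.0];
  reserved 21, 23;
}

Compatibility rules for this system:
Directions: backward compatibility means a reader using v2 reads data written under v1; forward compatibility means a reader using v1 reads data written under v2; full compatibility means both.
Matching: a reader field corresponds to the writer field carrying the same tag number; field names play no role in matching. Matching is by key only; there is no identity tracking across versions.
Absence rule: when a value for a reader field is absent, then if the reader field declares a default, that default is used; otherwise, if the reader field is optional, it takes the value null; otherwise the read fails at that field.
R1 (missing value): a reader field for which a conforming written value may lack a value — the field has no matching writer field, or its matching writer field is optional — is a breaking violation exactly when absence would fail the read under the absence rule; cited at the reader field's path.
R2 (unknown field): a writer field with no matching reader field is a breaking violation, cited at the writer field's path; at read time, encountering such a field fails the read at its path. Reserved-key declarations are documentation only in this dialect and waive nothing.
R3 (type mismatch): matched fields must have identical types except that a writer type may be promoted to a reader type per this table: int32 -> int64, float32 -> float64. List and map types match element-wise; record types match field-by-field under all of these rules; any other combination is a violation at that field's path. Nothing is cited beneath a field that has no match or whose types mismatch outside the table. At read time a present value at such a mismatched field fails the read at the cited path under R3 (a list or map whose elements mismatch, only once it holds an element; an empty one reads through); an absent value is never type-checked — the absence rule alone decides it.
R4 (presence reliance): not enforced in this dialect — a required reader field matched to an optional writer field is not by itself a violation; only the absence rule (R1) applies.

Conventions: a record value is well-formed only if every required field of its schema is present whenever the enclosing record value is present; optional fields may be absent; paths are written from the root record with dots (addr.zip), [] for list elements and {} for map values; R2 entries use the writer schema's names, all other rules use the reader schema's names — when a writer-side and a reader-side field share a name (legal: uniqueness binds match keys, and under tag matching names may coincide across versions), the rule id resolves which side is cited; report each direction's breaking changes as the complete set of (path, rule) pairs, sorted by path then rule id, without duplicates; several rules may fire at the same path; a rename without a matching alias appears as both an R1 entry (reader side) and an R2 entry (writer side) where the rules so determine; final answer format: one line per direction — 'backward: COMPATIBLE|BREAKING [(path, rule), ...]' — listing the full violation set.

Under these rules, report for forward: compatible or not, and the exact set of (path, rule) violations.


forward: COMPATIBLE []

each type pair in Invoice: writer, then reader
forward pass over Invoice, reader schema v1, writer schema v2:
  addr: paired with writer addr (Money -> Money; writer required)
  weight: paired with writer weight (float32 -> float32; writer optional)
  seq: paired with writer seq (int64 -> int64; writer required)
  rating: paired with writer rating (float64 -> float64; writer required)
  latitude: paired with writer latitude (float64 -> float64; writer optional)
  addr.signature: paired with writer addr.signature (bytes -> bytes; writer optional)
  addr.enabled: paired with writer addr.enabled (bool -> bool; writer optional)
  no writer field matches reader addr.height
  => forward verdict for Invoice: COMPATIBLE, no violations
diffs on Invoice not affecting the asked answer:
  removed field height from record Money (its key 3 joins the reserved list) -> affects backward compatibility only, which is not asked
  field signature in record Money: required changed to optional -> fires no rule on Invoice, leaving the asked answer as it is


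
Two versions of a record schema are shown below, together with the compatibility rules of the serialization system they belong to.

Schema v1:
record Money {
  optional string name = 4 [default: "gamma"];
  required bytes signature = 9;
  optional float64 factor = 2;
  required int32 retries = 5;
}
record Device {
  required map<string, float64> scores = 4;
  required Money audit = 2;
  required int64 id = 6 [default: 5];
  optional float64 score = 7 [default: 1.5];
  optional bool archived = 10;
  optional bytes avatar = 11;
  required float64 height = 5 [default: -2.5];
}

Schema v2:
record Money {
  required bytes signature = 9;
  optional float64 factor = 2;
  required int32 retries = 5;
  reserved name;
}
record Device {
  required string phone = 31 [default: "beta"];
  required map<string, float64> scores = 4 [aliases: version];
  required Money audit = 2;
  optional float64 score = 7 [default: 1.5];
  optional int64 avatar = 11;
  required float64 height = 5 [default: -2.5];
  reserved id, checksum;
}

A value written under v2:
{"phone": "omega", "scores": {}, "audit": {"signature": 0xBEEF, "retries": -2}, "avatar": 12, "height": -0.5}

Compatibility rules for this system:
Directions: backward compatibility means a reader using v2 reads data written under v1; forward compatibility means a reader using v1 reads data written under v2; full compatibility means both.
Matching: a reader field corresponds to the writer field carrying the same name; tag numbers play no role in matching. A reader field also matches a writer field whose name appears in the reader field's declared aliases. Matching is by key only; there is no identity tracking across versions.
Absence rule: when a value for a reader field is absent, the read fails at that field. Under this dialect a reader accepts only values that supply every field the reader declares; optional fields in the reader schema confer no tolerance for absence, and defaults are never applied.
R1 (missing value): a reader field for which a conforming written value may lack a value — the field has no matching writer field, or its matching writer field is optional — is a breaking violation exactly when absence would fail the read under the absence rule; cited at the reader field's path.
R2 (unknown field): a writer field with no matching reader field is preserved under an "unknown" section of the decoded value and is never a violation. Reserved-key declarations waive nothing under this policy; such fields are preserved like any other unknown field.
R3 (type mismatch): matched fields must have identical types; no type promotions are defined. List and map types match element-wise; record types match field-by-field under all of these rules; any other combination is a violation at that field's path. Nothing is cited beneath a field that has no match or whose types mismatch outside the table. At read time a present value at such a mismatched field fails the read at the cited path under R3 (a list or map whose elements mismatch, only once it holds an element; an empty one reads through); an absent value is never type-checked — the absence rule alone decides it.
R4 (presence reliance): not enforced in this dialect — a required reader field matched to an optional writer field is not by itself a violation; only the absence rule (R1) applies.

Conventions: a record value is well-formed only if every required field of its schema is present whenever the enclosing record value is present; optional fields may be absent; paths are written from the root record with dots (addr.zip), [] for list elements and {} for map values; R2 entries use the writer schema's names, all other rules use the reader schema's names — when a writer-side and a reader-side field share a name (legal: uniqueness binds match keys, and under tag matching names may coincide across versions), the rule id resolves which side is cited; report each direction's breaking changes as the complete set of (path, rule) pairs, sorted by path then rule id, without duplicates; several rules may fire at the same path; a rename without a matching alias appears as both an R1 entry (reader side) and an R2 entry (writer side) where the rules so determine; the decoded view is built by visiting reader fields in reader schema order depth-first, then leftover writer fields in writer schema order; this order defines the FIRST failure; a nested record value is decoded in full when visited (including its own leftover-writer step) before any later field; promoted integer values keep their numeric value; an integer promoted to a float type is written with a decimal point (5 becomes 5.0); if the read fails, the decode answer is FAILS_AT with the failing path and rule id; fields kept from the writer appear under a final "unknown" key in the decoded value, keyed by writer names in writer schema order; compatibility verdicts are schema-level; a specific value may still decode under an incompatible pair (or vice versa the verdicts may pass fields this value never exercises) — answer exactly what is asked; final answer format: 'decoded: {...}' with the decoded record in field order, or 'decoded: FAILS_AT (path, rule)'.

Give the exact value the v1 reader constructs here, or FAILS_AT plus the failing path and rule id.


decoded: FAILS_AT (audit.name, R1)

arrows below run writer -> reader for Device
decoding the Device value with the v1 reader:
  scores := {}
  read fails at audit.name under R1 (no fill)
  => FAILS_AT (audit.name, R1)
ruling out the remaining Device differences:
  added field phone to record Device: required string, tag 31, default "beta" (in v2 it sits immediately before scores) -> shifts the Device verdicts, not this decode
  removed field id from record Device (its key "id" joins the reserved list) -> shifts the Device verdicts, not this decode
  removed field archived from record Device -> shifts the Device verdicts, not this decode
  field avatar in record Device: type bytes changed to int64 -> shifts the Device verdicts, not this decode


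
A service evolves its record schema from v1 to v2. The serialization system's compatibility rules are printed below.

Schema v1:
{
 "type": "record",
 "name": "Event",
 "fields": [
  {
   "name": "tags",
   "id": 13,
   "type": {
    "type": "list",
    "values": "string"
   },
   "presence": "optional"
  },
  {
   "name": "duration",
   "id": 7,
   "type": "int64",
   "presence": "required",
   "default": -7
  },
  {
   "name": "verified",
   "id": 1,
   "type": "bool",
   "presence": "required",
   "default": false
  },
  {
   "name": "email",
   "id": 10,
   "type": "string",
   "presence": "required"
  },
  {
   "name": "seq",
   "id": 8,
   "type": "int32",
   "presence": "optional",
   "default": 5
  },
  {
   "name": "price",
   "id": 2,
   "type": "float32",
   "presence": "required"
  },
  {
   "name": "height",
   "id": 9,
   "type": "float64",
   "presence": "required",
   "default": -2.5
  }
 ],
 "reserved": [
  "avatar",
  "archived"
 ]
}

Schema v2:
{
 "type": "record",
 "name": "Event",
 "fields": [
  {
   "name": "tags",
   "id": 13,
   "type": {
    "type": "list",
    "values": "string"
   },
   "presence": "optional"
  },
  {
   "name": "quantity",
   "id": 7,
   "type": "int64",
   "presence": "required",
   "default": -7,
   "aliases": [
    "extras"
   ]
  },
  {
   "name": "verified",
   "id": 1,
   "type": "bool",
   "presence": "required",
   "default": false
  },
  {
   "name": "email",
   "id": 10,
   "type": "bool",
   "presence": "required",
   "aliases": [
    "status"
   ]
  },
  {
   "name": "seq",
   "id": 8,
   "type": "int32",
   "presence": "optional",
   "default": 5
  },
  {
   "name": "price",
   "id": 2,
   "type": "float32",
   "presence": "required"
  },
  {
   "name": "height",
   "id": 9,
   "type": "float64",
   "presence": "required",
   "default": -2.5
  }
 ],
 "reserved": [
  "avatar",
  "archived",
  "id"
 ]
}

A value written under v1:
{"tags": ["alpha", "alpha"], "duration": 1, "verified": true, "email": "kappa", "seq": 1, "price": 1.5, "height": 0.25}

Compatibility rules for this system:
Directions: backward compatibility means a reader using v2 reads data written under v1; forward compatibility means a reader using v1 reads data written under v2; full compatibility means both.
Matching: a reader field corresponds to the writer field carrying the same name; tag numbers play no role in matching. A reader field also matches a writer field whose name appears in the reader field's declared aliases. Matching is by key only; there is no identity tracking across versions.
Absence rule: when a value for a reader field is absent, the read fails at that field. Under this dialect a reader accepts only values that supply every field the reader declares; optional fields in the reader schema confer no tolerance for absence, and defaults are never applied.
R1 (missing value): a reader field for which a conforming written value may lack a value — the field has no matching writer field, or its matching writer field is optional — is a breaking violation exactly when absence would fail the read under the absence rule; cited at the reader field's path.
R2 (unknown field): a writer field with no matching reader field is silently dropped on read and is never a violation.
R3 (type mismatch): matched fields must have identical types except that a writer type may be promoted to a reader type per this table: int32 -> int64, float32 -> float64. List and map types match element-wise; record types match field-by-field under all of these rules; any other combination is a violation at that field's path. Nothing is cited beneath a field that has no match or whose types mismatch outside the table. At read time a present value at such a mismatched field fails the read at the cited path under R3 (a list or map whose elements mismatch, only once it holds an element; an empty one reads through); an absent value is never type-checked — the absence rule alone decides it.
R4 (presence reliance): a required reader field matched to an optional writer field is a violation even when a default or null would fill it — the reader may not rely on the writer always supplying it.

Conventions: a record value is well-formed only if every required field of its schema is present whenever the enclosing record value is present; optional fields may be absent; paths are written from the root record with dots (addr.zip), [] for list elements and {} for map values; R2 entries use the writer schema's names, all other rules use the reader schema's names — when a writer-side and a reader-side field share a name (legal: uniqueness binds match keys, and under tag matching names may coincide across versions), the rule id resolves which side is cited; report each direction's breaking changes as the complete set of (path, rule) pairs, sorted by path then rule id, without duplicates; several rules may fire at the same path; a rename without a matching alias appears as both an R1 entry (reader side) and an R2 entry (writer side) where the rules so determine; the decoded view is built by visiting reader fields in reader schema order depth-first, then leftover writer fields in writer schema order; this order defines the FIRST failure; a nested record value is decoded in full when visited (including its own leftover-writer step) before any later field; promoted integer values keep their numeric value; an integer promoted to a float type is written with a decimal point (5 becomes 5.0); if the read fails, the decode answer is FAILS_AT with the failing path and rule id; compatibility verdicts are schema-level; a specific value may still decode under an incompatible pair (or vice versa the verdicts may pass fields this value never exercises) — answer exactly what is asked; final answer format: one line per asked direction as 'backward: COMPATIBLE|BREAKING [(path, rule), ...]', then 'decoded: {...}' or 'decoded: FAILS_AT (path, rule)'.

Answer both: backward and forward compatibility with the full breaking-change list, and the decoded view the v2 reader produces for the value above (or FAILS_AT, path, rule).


the writer's type comes first in each Event pair
backward analysis of Event with v2 as reader and v1 as writer:
  tags: paired with writer tags (list<string> -> list<string>; writer optional)
  no writer field matches reader quantity
  verified: paired with writer verified (bool -> bool; writer required)
  email: paired with writer email (string -> bool; writer required)
  seq: paired with writer seq (int32 -> int32; writer optional)
  price: paired with writer price (float32 -> float32; writer required)
  height: paired with writer height (float64 -> float64; writer required)
  leftover writer field: duration
  breaking: (email, R3)
  breaking: (quantity, R1)
  breaking: (seq, R1)
  breaking: (tags, R1)
  => backward verdict for Event: BREAKING, 4 violation(s)
forward analysis of Event with v1 as reader and v2 as writer:
  tags: paired with writer tags (list<string> -> list<string>; writer optional)
  no writer field matches reader duration
  verified: paired with writer verified (bool -> bool; writer required)
  email: paired with writer email (bool -> string; writer required)
  seq: paired with writer seq (int32 -> int32; writer optional)
  price: paired with writer price (float32 -> float32; writer required)
  height: paired with writer height (float64 -> float64; writer required)
  leftover writer field: quantity
  breaking: (duration, R1)
  breaking: (email, R3)
  breaking: (seq, R1)
  breaking: (tags, R1)
  => forward verdict for Event: BREAKING, 4 violation(s)
decode walk for Event under reader schema v2:
  tags := ["alpha", "alpha"]
  read fails at quantity under R1 (no fill)
  => FAILS_AT (quantity, R1)

backward: BREAKING [(email, R3), (quantity, R1), (seq, R1), (tags, R1)]; forward: BREAKING [(duration, R1), (email, R3), (seq, R1), (tags, R1)]; decoded: FAILS_AT (quantity, R1)


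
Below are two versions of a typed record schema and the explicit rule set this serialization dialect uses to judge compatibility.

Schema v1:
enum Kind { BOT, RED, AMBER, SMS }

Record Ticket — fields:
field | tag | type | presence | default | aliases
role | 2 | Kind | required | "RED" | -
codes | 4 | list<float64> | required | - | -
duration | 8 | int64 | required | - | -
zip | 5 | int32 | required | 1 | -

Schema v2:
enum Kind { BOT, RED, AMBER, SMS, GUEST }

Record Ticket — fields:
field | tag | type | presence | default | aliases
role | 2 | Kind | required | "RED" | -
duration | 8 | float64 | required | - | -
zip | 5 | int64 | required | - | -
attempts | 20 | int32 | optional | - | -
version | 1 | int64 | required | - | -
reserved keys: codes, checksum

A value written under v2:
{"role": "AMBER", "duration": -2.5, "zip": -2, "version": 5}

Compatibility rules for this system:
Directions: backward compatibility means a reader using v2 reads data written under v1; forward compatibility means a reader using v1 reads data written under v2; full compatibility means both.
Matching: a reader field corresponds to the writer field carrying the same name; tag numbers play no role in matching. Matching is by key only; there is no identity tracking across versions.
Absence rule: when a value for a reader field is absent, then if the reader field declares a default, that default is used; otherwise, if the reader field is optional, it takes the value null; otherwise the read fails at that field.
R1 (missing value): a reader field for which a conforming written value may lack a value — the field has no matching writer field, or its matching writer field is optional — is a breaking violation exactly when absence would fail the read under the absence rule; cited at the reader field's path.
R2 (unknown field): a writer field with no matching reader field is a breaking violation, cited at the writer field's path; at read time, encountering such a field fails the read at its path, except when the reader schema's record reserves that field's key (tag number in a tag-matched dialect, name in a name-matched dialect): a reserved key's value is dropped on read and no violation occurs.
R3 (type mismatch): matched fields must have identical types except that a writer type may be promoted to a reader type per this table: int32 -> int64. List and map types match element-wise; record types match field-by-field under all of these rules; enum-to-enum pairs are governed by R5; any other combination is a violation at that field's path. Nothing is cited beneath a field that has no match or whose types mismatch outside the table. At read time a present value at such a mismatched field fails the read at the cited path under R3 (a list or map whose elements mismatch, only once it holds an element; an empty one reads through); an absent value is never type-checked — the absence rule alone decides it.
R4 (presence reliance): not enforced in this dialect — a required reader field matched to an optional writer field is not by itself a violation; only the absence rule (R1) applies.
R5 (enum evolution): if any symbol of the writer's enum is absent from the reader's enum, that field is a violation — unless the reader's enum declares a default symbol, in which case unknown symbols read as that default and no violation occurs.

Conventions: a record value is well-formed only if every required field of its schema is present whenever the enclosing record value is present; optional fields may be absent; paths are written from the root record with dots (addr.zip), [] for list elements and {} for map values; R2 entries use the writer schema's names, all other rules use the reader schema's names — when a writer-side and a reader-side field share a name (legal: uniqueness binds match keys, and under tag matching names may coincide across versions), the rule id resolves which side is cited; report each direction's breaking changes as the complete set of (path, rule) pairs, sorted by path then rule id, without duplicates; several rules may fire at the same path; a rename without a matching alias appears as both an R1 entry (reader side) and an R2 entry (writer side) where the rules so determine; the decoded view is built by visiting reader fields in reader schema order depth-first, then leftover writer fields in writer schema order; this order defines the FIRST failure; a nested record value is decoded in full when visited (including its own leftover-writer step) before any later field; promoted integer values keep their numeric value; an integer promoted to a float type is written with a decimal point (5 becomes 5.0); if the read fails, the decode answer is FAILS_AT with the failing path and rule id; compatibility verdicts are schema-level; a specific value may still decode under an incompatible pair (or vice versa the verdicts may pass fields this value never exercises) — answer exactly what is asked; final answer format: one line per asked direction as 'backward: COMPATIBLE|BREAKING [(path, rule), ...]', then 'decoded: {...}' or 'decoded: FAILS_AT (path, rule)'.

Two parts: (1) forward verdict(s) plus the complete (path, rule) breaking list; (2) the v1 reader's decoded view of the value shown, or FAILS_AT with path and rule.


arrows below run writer -> reader for Ticket
forward analysis of Ticket with v1 as reader and v2 as writer:
  role: paired with writer role (Kind -> Kind; writer required)
  no writer field matches reader codes
  duration: paired with writer duration (float64 -> int64; writer required)
  zip: paired with writer zip (int64 -> int32; writer required)
  writer attempts: unknown to reader
  writer version: unknown to reader
  rule R2 violated at attempts
  rule R1 violated at codes
  rule R3 violated at duration
  rule R5 violated at role
  rule R2 violated at version
  rule R3 violated at zip
  => forward verdict for Ticket: BREAKING, 6 violation(s)
decode walk for Ticket under reader schema v1:
  role := "AMBER"
  read fails at codes under R1 (no fill)
  => FAILS_AT (codes, R1)

forward: BREAKING [(attempts, R2), (codes, R1), (duration, R3), (role, R5), (version, R2), (zip, R3)]; decoded: FAILS_AT (codes, R1)
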